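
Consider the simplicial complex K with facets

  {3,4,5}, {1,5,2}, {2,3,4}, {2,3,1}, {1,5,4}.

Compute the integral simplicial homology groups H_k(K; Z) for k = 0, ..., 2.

We work with the vertex ordering 1 < 2 < 3 < 4 < 5. The simplices of K, each written with vertices in increasing order, are:

  0-simplices (5): [1], [2], [3], [4], [5]
  1-simplices (10): [1,2], [1,3], [1,4], [1,5], [2,3], [2,4], [2,5], [3,4], [3,5], [4,5]
  2-simplices (5): [1,2,3], [1,2,5], [1,4,5], [2,3,4], [3,4,5]

giving chain groups C_0 ≅ Z^5, C_1 ≅ Z^10, C_2 ≅ Z^5.

The boundary map ∂_1: C_1 → C_0 is given by ∂[p,q] = [q] − [p]. For instance
  ∂[1,4] = [4] − [1].
The resulting 5×10 matrix has rank 4, and its Smith normal form has invariant factors (1,1,1,1).

The boundary map ∂_2: C_2 → C_1 acts by ∂[p,q,r] = [q,r] − [p,r] + [p,q]. For instance
  ∂[1,2,5] = [2,5] − [1,5] + [1,2],
  ∂[2,3,4] = [3,4] − [2,4] + [2,3].
The 10×5 boundary matrix has rank 5 and Smith normal form diag(1,1,1,1,1).

From H_k ≅ ker(∂_k) / im(∂_{k+1}) we obtain:

  H_0: rank C_0 − rank ∂_1 = 5 − 4 = 1, and the invariant factors of ∂_1 are all 1, so H_0 ≅ Z.
  H_1: rank ker ∂_1 − rank ∂_2 = (10 − 4) − 5 = 1, and the invariant factors of ∂_2 are all 1, so H_1 ≅ Z.
  H_2: rank ker ∂_2 − rank ∂_3 = (5 − 5) − 0 = 0, and there is no ∂_3, so H_2 ≅ 0.

As a check, the Euler characteristic is 5 − 10 + 5 = 0, which agrees with 1 − 1 + 0 = 0.

H_0 ≅ Z,  H_1 ≅ Z,  H_2 = 0.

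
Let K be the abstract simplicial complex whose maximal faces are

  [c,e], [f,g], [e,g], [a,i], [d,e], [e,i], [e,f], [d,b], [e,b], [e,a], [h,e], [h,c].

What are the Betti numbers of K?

b_0 = 1, b_1 = 4.

Fix the vertex order a < b < c < d < e < f < g < h < i and write every simplex with vertices in increasing order. Then dim K = 1 and the simplices of K are:

  0-simplices (9): a, b, c, d, e, f, g, h, i
  1-simplices (12): ae, ai, bd, be, ce, ch, de, ef, eg, eh, ei, fg

so the chain groups are C_0 ≅ Z^9, C_1 ≅ Z^12.

Boundary ∂_1: C_1 → C_0 sends each edge [p,q] (with p < q) to q − p.
The 9×12 boundary matrix has rank 8 and Smith normal form diag(1,1,1,1,1,1,1,1).

Reading off H_k = ker ∂_k / im ∂_{k+1}:

  H_0: rank C_0 − rank ∂_1 = 9 − 8 = 1, and the invariant factors of ∂_1 are all 1, so H_0 = Z.
  H_1: rank ker ∂_1 − rank ∂_2 = (12 − 8) − 0 = 4, and there is no ∂_2, so H_1 = Z^4.

(K is a triangulation of a wedge of 4 circles.)

Hence the Betti numbers are b_0 = 1, b_1 = 4.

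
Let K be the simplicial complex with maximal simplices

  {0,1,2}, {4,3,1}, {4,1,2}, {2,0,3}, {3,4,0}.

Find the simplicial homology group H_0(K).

We work with the vertex ordering 0 < 1 < 2 < 3 < 4. The simplices of K, each written with vertices in increasing order, are:

  0-simplices (5): [0], [1], [2], [3], [4]
  1-simplices (10): [0,1], [0,2], [0,3], [0,4], [1,2], [1,3], [1,4], [2,3], [2,4], [3,4]
  2-simplices (5): [0,1,2], [0,2,3], [0,3,4], [1,2,4], [1,3,4]

Hence C_0 ≅ Z^5, C_1 ≅ Z^10, C_2 ≅ Z^5.

∂_1: C_1 → C_0 sends each edge [p,q] (with p < q) to q − p.
The resulting 5×10 matrix has rank 4, and its Smith normal form has invariant factors (1,1,1,1).

The boundary map ∂_2: C_2 → C_1 acts by ∂[p,q,r] = [q,r] − [p,r] + [p,q]. For instance
  ∂[0,1,2] = [1,2] − [0,2] + [0,1],
  ∂[1,3,4] = [3,4] − [1,4] + [1,3].
As a 10×5 matrix over Z this has rank 5, with invariant factors (1,1,1,1,1).

From H_k ≅ ker(∂_k) / im(∂_{k+1}) we obtain:

  H_0: rank C_0 − rank ∂_1 = 5 − 4 = 1, and the invariant factors of ∂_1 are all 1, so H_0 = Z.

(K is a triangulation of the Möbius band.)

H_0 = Z.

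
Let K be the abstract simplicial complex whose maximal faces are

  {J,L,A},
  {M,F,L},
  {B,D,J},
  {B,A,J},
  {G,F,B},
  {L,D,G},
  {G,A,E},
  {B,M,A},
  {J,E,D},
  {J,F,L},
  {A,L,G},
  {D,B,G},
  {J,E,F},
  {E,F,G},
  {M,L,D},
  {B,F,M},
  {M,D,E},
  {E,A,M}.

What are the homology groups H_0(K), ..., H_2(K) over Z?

H_0 = Z,  H_1 = Z^2,  H_2 = Z.

Fix the vertex order A < B < D < E < F < G < J < L < M and write every simplex with vertices in increasing order. Then dim K = 2 and the simplices of K are:

  0-simplices (9): A, B, D, E, F, G, J, L, M
  1-simplices (27): AB, AE, AG, AJ, AL, AM, BD, BF, BG, BJ, BM, DE, DG, DJ, DL, DM, EF, EG, EJ, EM, FG, FJ, FL, FM, GL, JL, LM
  2-simplices (18): ABJ, ABM, AEG, AEM, AGL, AJL, BDG, BDJ, BFG, BFM, DEJ, DEM, DGL, DLM, EFG, EFJ, FJL, FLM

so the chain groups are C_0 ≅ Z^9, C_1 ≅ Z^27, C_2 ≅ Z^18.

Boundary ∂_1: C_1 → C_0 is given by ∂[p,q] = [q] − [p]. For instance
  ∂EG = G − E.
As a 9×27 matrix over Z this has rank 8, with invariant factors (1,1,1,1,1,1,1,1).

The boundary map ∂_2: C_2 → C_1 acts by ∂[p,q,r] = [q,r] − [p,r] + [p,q]. For instance
  ∂AJL = JL − AL + AJ,
  ∂ABM = BM − AM + AB.
This gives a 27×18 integer matrix of rank 17; reducing to Smith normal form yields diagonal entries (1,1,1,1,1,1,1,1,1,1,1,1,1,1,1,1,1).

Now H_k = ker ∂_k / im ∂_{k+1}, so:

  H_0: rank C_0 − rank ∂_1 = 9 − 8 = 1, and the invariant factors of ∂_1 are all 1, so H_0 ≅ Z.
  H_1: rank ker ∂_1 − rank ∂_2 = (27 − 8) − 17 = 2, and the invariant factors of ∂_2 are all 1, so H_1 ≅ Z^2.
  H_2: rank ker ∂_2 − rank ∂_3 = (18 − 17) − 0 = 1, and there is no ∂_3, so H_2 ≅ Z.

As a check, the Euler characteristic is 9 − 27 + 18 = 0, which agrees with 1 − 2 + 1 = 0.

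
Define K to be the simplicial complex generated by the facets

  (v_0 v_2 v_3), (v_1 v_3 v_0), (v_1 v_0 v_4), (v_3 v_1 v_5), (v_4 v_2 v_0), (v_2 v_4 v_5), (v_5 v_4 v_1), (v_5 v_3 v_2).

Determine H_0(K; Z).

Order the vertices as v_0 < v_1 < v_2 < v_3 < v_4 < v_5. Listing each simplex with vertices in this order, K has dimension 2 with simplices:

  0-simplices (6): [v_0], [v_1], [v_2], [v_3], [v_4], [v_5]
  1-simplices (12): [v_0,v_1], [v_0,v_2], [v_0,v_3], [v_0,v_4], [v_1,v_3], [v_1,v_4], [v_1,v_5], [v_2,v_3], [v_2,v_4], [v_2,v_5], [v_3,v_5], [v_4,v_5]
  2-simplices (8): [v_0,v_1,v_3], [v_0,v_1,v_4], [v_0,v_2,v_3], [v_0,v_2,v_4], [v_1,v_3,v_5], [v_1,v_4,v_5], [v_2,v_3,v_5], [v_2,v_4,v_5]

giving chain groups C_0 ≅ Z^6, C_1 ≅ Z^12, C_2 ≅ Z^8.

The boundary map ∂_1: C_1 → C_0 is given by ∂[p,q] = [q] − [p].
The resulting 6×12 matrix has rank 5, and its Smith normal form has invariant factors (1,1,1,1,1).

Boundary ∂_2: C_2 → C_1 maps a triangle to the signed sum of its edges. For instance
  ∂[v_1,v_3,v_5] = [v_3,v_5] − [v_1,v_5] + [v_1,v_3],
  ∂[v_1,v_4,v_5] = [v_4,v_5] − [v_1,v_5] + [v_1,v_4].
The resulting 12×8 matrix has rank 7, and its Smith normal form has invariant factors (1,1,1,1,1,1,1).

Reading off H_k = ker ∂_k / im ∂_{k+1}:

  H_0: rank C_0 − rank ∂_1 = 6 − 5 = 1, and the invariant factors of ∂_1 are all 1, so H_0 ≅ Z.

H_0 = Z.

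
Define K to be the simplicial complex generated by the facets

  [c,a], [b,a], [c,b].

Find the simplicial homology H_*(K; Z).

H_0 = Z,  H_1 = Z.

We work with the vertex ordering a < b < c. The simplices of K, each written with vertices in increasing order, are:

  0-simplices (3): a, b, c
  1-simplices (3): ab, ac, bc

so the chain groups are C_0 ≅ Z^3, C_1 ≅ Z^3.

Boundary ∂_1: C_1 → C_0 sends each edge [p,q] (with p < q) to q − p. For instance
  ∂ac = c − a.
This gives a 3×3 integer matrix of rank 2; reducing to Smith normal form yields diagonal entries (1,1).

Computing H_k = (kernel of ∂_k) / (image of ∂_{k+1}):

  H_0: rank C_0 − rank ∂_1 = 3 − 2 = 1, and the invariant factors of ∂_1 are all 1, so H_0 = Z.
  H_1: rank ker ∂_1 − rank ∂_2 = (3 − 2) − 0 = 1, and there is no ∂_2, so H_1 = Z.

As a check, the Euler characteristic is 3 − 3 = 0, which agrees with 1 − 1 = 0.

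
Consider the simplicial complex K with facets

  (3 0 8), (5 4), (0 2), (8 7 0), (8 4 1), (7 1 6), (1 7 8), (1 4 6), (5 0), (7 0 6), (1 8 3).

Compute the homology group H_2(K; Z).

H_2 ≅ 0.

K has 9 vertices, 17 edges, 8 triangles.
rank ∂_2 = 8, rank ∂_3 = 0 ⇒ b_2 = 8 − 8 − 0 = 0. So H_2 = 0.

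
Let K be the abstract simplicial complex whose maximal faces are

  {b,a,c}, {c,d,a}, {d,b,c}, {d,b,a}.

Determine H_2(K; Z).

K has 4 vertices, 6 edges, 4 triangles.
rank ∂_2 = 3, rank ∂_3 = 0 ⇒ b_2 = 4 − 3 − 0 = 1. So H_2 = Z.

H_2 ≅ Z.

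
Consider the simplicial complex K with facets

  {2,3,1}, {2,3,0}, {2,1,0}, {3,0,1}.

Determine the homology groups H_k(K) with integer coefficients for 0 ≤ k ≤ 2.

H_0 = Z,  H_1 = 0,  H_2 = Z.

Order the vertices as 0 < 1 < 2 < 3. Listing each simplex with vertices in this order, K has dimension 2 with simplices:

  0-simplices (4): [0], [1], [2], [3]
  1-simplices (6): [0,1], [0,2], [0,3], [1,2], [1,3], [2,3]
  2-simplices (4): [0,1,2], [0,1,3], [0,2,3], [1,2,3]

giving chain groups C_0 ≅ Z^4, C_1 ≅ Z^6, C_2 ≅ Z^4.

The boundary map ∂_1: C_1 → C_0 maps an edge to its endpoints' difference, ∂[p,q] = q − p. For instance
  ∂[1,3] = [3] − [1].
The 4×6 boundary matrix has rank 3 and Smith normal form diag(1,1,1).

∂_2: C_2 → C_1 sends each 2-simplex [p,q,r] to [q,r] − [p,r] + [p,q]. For instance
  ∂[0,1,3] = [1,3] − [0,3] + [0,1],
  ∂[1,2,3] = [2,3] − [1,3] + [1,2].
This gives a 6×4 integer matrix of rank 3; reducing to Smith normal form yields diagonal entries (1,1,1).

Computing H_k = (kernel of ∂_k) / (image of ∂_{k+1}):

  H_0: rank C_0 − rank ∂_1 = 4 − 3 = 1, and the invariant factors of ∂_1 are all 1, so H_0 = Z.
  H_1: rank ker ∂_1 − rank ∂_2 = (6 − 3) − 3 = 0, and the invariant factors of ∂_2 are all 1, so H_1 = 0.
  H_2: rank ker ∂_2 − rank ∂_3 = (4 − 3) − 0 = 1, and there is no ∂_3, so H_2 = Z.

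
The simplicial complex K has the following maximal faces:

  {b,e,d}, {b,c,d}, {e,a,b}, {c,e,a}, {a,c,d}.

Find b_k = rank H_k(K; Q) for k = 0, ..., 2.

b_0 = 1, b_1 = 1, b_2 = 0.

We work with the vertex ordering a < b < c < d < e. The simplices of K, each written with vertices in increasing order, are:

  0-simplices (5): a, b, c, d, e
  1-simplices (10): ab, ac, ad, ae, bc, bd, be, cd, ce, de
  2-simplices (5): abe, acd, ace, bcd, bde

giving chain groups C_0 ≅ Z^5, C_1 ≅ Z^10, C_2 ≅ Z^5.

The boundary map ∂_1: C_1 → C_0 is given by ∂[p,q] = [q] − [p]. For instance
  ∂de = e − d.
As a 5×10 matrix over Z this has rank 4, with invariant factors (1,1,1,1).

The boundary map ∂_2: C_2 → C_1 sends each 2-simplex [p,q,r] to [q,r] − [p,r] + [p,q]. For instance
  ∂bde = de − be + bd,
  ∂abe = be − ae + ab.
The resulting 10×5 matrix has rank 5, and its Smith normal form has invariant factors (1,1,1,1,1).

Reading off H_k = ker ∂_k / im ∂_{k+1}:

  H_0: rank C_0 − rank ∂_1 = 5 − 4 = 1, and the invariant factors of ∂_1 are all 1, so H_0 ≅ Z.
  H_1: rank ker ∂_1 − rank ∂_2 = (10 − 4) − 5 = 1, and the invariant factors of ∂_2 are all 1, so H_1 ≅ Z.
  H_2: rank ker ∂_2 − rank ∂_3 = (5 − 5) − 0 = 0, and there is no ∂_3, so H_2 ≅ 0.

Hence the Betti numbers are b_0 = 1, b_1 = 1, b_2 = 0.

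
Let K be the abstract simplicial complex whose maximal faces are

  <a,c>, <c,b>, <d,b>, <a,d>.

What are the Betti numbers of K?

K has 4 vertices, 4 edges.
rank ∂_0 = 0, rank ∂_1 = 3 ⇒ b_0 = 4 − 0 − 3 = 1; all invariant factors of ∂_1 are 1 so no torsion. So H_0 = Z.
rank ∂_1 = 3, rank ∂_2 = 0 ⇒ b_1 = 4 − 3 − 0 = 1. So H_1 = Z.

b_0 = 1, b_1 = 1.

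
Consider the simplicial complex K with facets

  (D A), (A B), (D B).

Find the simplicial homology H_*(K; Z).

H_0 ≅ Z,  H_1 ≅ Z.

We work with the vertex ordering A < B < D. The simplices of K, each written with vertices in increasing order, are:

  0-simplices (3): A, B, D
  1-simplices (3): AB, AD, BD

giving chain groups C_0 ≅ Z^3, C_1 ≅ Z^3.

The boundary map ∂_1: C_1 → C_0 sends each edge [p,q] (with p < q) to q − p. For instance
  ∂AD = D − A.
The resulting 3×3 matrix has rank 2, and its Smith normal form has invariant factors (1,1).

Computing H_k = (kernel of ∂_k) / (image of ∂_{k+1}):

  H_0: rank C_0 − rank ∂_1 = 3 − 2 = 1, and the invariant factors of ∂_1 are all 1, so H_0 ≅ Z.
  H_1: rank ker ∂_1 − rank ∂_2 = (3 − 2) − 0 = 1, and there is no ∂_2, so H_1 ≅ Z.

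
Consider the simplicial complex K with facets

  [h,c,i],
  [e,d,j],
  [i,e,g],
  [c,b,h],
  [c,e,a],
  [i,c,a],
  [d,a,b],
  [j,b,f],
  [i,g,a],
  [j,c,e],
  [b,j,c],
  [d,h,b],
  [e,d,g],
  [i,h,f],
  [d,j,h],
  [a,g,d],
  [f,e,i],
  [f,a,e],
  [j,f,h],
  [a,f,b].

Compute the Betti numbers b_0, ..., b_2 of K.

We work with the vertex ordering a < b < c < d < e < f < g < h < i < j. The simplices of K, each written with vertices in increasing order, are:

  0-simplices (10): a, b, c, d, e, f, g, h, i, j
  1-simplices (30): ab, ac, ad, ae, af, ag, ai, bc, bd, bf, bh, bj, ce, ch, ci, cj, de, dg, dh, dj, ef, eg, ei, ej, fh, fi, fj, gi, hi, hj
  2-simplices (20): abd, abf, ace, aci, adg, aef, agi, bch, bcj, bdh, bfj, cej, chi, deg, dej, dhj, efi, egi, fhi, fhj

so the chain groups are C_0 ≅ Z^10, C_1 ≅ Z^30, C_2 ≅ Z^20.

Boundary ∂_1: C_1 → C_0 sends each edge [p,q] (with p < q) to q − p.
The resulting 10×30 matrix has rank 9, and its Smith normal form has invariant factors (1,1,1,1,1,1,1,1,1).

The boundary map ∂_2: C_2 → C_1 acts by ∂[p,q,r] = [q,r] − [p,r] + [p,q]. For instance
  ∂chi = hi − ci + ch,
  ∂cej = ej − cj + ce.
This gives a 30×20 integer matrix of rank 20; reducing to Smith normal form yields diagonal entries (1,1,1,1,1,1,1,1,1,1,1,1,1,1,1,1,1,1,1,2).

From H_k ≅ ker(∂_k) / im(∂_{k+1}) we obtain:

  H_0: rank C_0 − rank ∂_1 = 10 − 9 = 1, and the invariant factors of ∂_1 are all 1, so H_0 = Z.
  H_1: rank ker ∂_1 − rank ∂_2 = (30 − 9) − 20 = 1, and ∂_2 has invariant factor 2 > 1, so H_1 = Z × Z/2.
  H_2: rank ker ∂_2 − rank ∂_3 = (20 − 20) − 0 = 0, and there is no ∂_3, so H_2 = 0.

(K is a triangulation of the Klein bottle.)

Hence the Betti numbers are b_0 = 1, b_1 = 1, b_2 = 0.

b_0 = 1, b_1 = 1, b_2 = 0.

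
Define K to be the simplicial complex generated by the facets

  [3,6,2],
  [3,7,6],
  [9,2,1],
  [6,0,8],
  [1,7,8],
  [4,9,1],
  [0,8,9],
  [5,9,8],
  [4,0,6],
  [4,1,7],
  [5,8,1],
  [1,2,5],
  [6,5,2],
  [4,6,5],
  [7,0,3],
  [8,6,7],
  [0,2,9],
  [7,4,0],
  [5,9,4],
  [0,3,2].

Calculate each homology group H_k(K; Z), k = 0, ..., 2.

Take the total order 0 < 1 < 2 < 3 < 4 < 5 < 6 < 7 < 8 < 9 on the vertex set. Then K (dimension 2) consists of the simplices:

  0-simplices (10): [0], [1], [2], [3], [4], [5], [6], [7], [8], [9]
  1-simplices (30): (30 of them)
  2-simplices (20): (20 of them)

giving chain groups C_0 ≅ Z^10, C_1 ≅ Z^30, C_2 ≅ Z^20.

∂_1: C_1 → C_0 is given by ∂[p,q] = [q] − [p]. For instance
  ∂[6,7] = [7] − [6].
This gives a 10×30 integer matrix of rank 9; reducing to Smith normal form yields diagonal entries (1,1,1,1,1,1,1,1,1).

∂_2: C_2 → C_1 maps a triangle to the signed sum of its edges. For instance
  ∂[4,5,9] = [5,9] − [4,9] + [4,5],
  ∂[0,8,9] = [8,9] − [0,9] + [0,8].
As a 30×20 matrix over Z this has rank 20, with invariant factors (1,1,1,1,1,1,1,1,1,1,1,1,1,1,1,1,1,1,1,2).

Now H_k = ker ∂_k / im ∂_{k+1}, so:

  H_0: rank C_0 − rank ∂_1 = 10 − 9 = 1, and the invariant factors of ∂_1 are all 1, so H_0 ≅ Z.
  H_1: rank ker ∂_1 − rank ∂_2 = (30 − 9) − 20 = 1, and ∂_2 has invariant factor 2 > 1, so H_1 ≅ Z × Z/2.
  H_2: rank ker ∂_2 − rank ∂_3 = (20 − 20) − 0 = 0, and there is no ∂_3, so H_2 ≅ 0.

H_0 ≅ Z,  H_1 ≅ Z × Z/2,  H_2 = 0.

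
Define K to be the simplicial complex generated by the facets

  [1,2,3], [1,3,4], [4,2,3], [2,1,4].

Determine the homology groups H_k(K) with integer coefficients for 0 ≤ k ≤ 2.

H_0 ≅ Z,  H_1 = 0,  H_2 ≅ Z.

Fix the vertex order 1 < 2 < 3 < 4 and write every simplex with vertices in increasing order. Then dim K = 2 and the simplices of K are:

  0-simplices (4): [1], [2], [3], [4]
  1-simplices (6): [1,2], [1,3], [1,4], [2,3], [2,4], [3,4]
  2-simplices (4): [1,2,3], [1,2,4], [1,3,4], [2,3,4]

Hence C_0 ≅ Z^4, C_1 ≅ Z^6, C_2 ≅ Z^4.

Boundary ∂_1: C_1 → C_0 sends each edge [p,q] (with p < q) to q − p.
The resulting 4×6 matrix has rank 3, and its Smith normal form has invariant factors (1,1,1).

Boundary ∂_2: C_2 → C_1 sends each 2-simplex [p,q,r] to [q,r] − [p,r] + [p,q]. For instance
  ∂[1,2,3] = [2,3] − [1,3] + [1,2],
  ∂[1,3,4] = [3,4] − [1,4] + [1,3].
The 6×4 boundary matrix has rank 3 and Smith normal form diag(1,1,1).

Now H_k = ker ∂_k / im ∂_{k+1}, so:

  H_0: rank C_0 − rank ∂_1 = 4 − 3 = 1, and the invariant factors of ∂_1 are all 1, so H_0 = Z.
  H_1: rank ker ∂_1 − rank ∂_2 = (6 − 3) − 3 = 0, and the invariant factors of ∂_2 are all 1, so H_1 = 0.
  H_2: rank ker ∂_2 − rank ∂_3 = (4 − 3) − 0 = 1, and there is no ∂_3, so H_2 = Z.

As a check, the Euler characteristic is 4 − 6 + 4 = 2, which agrees with 1 − 0 + 1 = 2.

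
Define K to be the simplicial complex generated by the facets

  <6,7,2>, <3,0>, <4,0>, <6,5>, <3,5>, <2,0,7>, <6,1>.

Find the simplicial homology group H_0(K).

H_0 = Z.

Take the total order 0 < 1 < 2 < 3 < 4 < 5 < 6 < 7 on the vertex set. Then K (dimension 2) consists of the simplices:

  0-simplices (8): [0], [1], [2], [3], [4], [5], [6], [7]
  1-simplices (10): [0,2], [0,3], [0,4], [0,7], [1,6], [2,6], [2,7], [3,5], [5,6], [6,7]
  2-simplices (2): [0,2,7], [2,6,7]

giving chain groups C_0 ≅ Z^8, C_1 ≅ Z^10, C_2 ≅ Z^2.

The boundary map ∂_1: C_1 → C_0 sends each edge [p,q] (with p < q) to q − p. For instance
  ∂[2,6] = [6] − [2].
As a 8×10 matrix over Z this has rank 7, with invariant factors (1,1,1,1,1,1,1).

Boundary ∂_2: C_2 → C_1 acts by ∂[p,q,r] = [q,r] − [p,r] + [p,q]. For instance
  ∂[2,6,7] = [6,7] − [2,7] + [2,6],
  ∂[0,2,7] = [2,7] − [0,7] + [0,2].
The 10×2 boundary matrix has rank 2 and Smith normal form diag(1,1).

Reading off H_k = ker ∂_k / im ∂_{k+1}:

  H_0: rank C_0 − rank ∂_1 = 8 − 7 = 1, and the invariant factors of ∂_1 are all 1, so H_0 ≅ Z.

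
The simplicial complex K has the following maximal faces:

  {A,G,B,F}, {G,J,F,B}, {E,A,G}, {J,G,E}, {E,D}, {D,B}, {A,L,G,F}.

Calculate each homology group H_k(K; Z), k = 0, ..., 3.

We work with the vertex ordering A < B < D < E < F < G < J < L. The simplices of K, each written with vertices in increasing order, are:

  0-simplices (8): A, B, D, E, F, G, J, L
  1-simplices (17): AB, AE, AF, AG, AL, BD, BF, BG, BJ, DE, EG, EJ, FG, FJ, FL, GJ, GL
  2-simplices (12): ABF, ABG, AEG, AFG, AFL, AGL, BFG, BFJ, BGJ, EGJ, FGJ, FGL
  3-simplices (3): ABFG, AFGL, BFGJ

Hence C_0 ≅ Z^8, C_1 ≅ Z^17, C_2 ≅ Z^12, C_3 ≅ Z^3.

The boundary map ∂_1: C_1 → C_0 is given by ∂[p,q] = [q] − [p].
The 8×17 boundary matrix has rank 7 and Smith normal form diag(1,1,1,1,1,1,1).

∂_2: C_2 → C_1 acts by ∂[p,q,r] = [q,r] − [p,r] + [p,q]. For instance
  ∂ABF = BF − AF + AB,
  ∂BFJ = FJ − BJ + BF.
The 17×12 boundary matrix has rank 9 and Smith normal form diag(1,1,1,1,1,1,1,1,1).

∂_3: C_3 → C_2 sends each 3-simplex σ to the alternating sum Σ_i (−1)^i (σ with its i-th vertex removed). For instance
  ∂ABFG = BFG − AFG + ABG − ABF,
  ∂AFGL = FGL − AGL + AFL − AFG.
This gives a 12×3 integer matrix of rank 3; reducing to Smith normal form yields diagonal entries (1,1,1).

Reading off H_k = ker ∂_k / im ∂_{k+1}:

  H_0: rank C_0 − rank ∂_1 = 8 − 7 = 1, and the invariant factors of ∂_1 are all 1, so H_0 ≅ Z.
  H_1: rank ker ∂_1 − rank ∂_2 = (17 − 7) − 9 = 1, and the invariant factors of ∂_2 are all 1, so H_1 ≅ Z.
  H_2: rank ker ∂_2 − rank ∂_3 = (12 − 9) − 3 = 0, and the invariant factors of ∂_3 are all 1, so H_2 ≅ 0.
  H_3: rank ker ∂_3 − rank ∂_4 = (3 − 3) − 0 = 0, and there is no ∂_4, so H_3 ≅ 0.

H_0 ≅ Z,  H_1 ≅ Z,  H_2 = 0,  H_3 = 0.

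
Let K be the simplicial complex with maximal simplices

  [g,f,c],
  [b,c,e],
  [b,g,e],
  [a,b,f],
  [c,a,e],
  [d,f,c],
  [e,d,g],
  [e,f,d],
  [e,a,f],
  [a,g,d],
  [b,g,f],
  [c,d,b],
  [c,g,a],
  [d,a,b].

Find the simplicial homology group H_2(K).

H_2 ≅ Z.

We work with the vertex ordering a < b < c < d < e < f < g. The simplices of K, each written with vertices in increasing order, are:

  0-simplices (7): a, b, c, d, e, f, g
  1-simplices (21): ab, ac, ad, ae, af, ag, bc, bd, be, bf, bg, cd, ce, cf, cg, de, df, dg, ef, eg, fg
  2-simplices (14): abd, abf, ace, acg, adg, aef, bcd, bce, beg, bfg, cdf, cfg, def, deg

Hence C_0 ≅ Z^7, C_1 ≅ Z^21, C_2 ≅ Z^14.

The boundary map ∂_1: C_1 → C_0 maps an edge to its endpoints' difference, ∂[p,q] = q − p.
The resulting 7×21 matrix has rank 6, and its Smith normal form has invariant factors (1,1,1,1,1,1).

Boundary ∂_2: C_2 → C_1 sends each 2-simplex [p,q,r] to [q,r] − [p,r] + [p,q]. For instance
  ∂ace = ce − ae + ac,
  ∂acg = cg − ag + ac.
This gives a 21×14 integer matrix of rank 13; reducing to Smith normal form yields diagonal entries (1,1,1,1,1,1,1,1,1,1,1,1,1).

From H_k ≅ ker(∂_k) / im(∂_{k+1}) we obtain:

  H_2: rank ker ∂_2 − rank ∂_3 = (14 − 13) − 0 = 1, and there is no ∂_3, so H_2 ≅ Z.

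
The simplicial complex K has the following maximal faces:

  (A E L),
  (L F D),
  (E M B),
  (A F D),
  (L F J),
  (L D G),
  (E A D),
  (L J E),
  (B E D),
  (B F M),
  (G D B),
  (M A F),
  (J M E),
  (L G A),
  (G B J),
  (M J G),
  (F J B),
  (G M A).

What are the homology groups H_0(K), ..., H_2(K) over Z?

We work with the vertex ordering A < B < D < E < F < G < J < L < M. The simplices of K, each written with vertices in increasing order, are:

  0-simplices (9): A, B, D, E, F, G, J, L, M
  1-simplices (27): AD, AE, AF, AG, AL, AM, BD, BE, BF, BG, BJ, BM, DE, DF, DG, DL, EJ, EL, EM, FJ, FL, FM, GJ, GL, GM, JL, JM
  2-simplices (18): ADE, ADF, AEL, AFM, AGL, AGM, BDE, BDG, BEM, BFJ, BFM, BGJ, DFL, DGL, EJL, EJM, FJL, GJM

giving chain groups C_0 ≅ Z^9, C_1 ≅ Z^27, C_2 ≅ Z^18.

The boundary map ∂_1: C_1 → C_0 sends each edge [p,q] (with p < q) to q − p. For instance
  ∂DG = G − D.
As a 9×27 matrix over Z this has rank 8, with invariant factors (1,1,1,1,1,1,1,1).

The boundary map ∂_2: C_2 → C_1 maps a triangle to the signed sum of its edges. For instance
  ∂AEL = EL − AL + AE,
  ∂BDE = DE − BE + BD.
As a 27×18 matrix over Z this has rank 18, with invariant factors (1,1,1,1,1,1,1,1,1,1,1,1,1,1,1,1,1,2).

Computing H_k = (kernel of ∂_k) / (image of ∂_{k+1}):

  H_0: rank C_0 − rank ∂_1 = 9 − 8 = 1, and the invariant factors of ∂_1 are all 1, so H_0 = Z.
  H_1: rank ker ∂_1 − rank ∂_2 = (27 − 8) − 18 = 1, and ∂_2 has invariant factor 2 > 1, so H_1 = Z ⊕ Z/2.
  H_2: rank ker ∂_2 − rank ∂_3 = (18 − 18) − 0 = 0, and there is no ∂_3, so H_2 = 0.

H_0 ≅ Z,  H_1 ≅ Z ⊕ Z/2,  H_2 = 0.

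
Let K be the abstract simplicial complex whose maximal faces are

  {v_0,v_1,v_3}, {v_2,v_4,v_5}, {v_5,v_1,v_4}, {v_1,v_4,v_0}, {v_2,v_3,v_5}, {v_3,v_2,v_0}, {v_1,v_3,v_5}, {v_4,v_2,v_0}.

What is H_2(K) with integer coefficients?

H_2 ≅ Z.

Fix the vertex order v_0 < v_1 < v_2 < v_3 < v_4 < v_5 and write every simplex with vertices in increasing order. Then dim K = 2 and the simplices of K are:

  0-simplices (6): [v_0], [v_1], [v_2], [v_3], [v_4], [v_5]
  1-simplices (12): [v_0,v_1], [v_0,v_2], [v_0,v_3], [v_0,v_4], [v_1,v_3], [v_1,v_4], [v_1,v_5], [v_2,v_3], [v_2,v_4], [v_2,v_5], [v_3,v_5], [v_4,v_5]
  2-simplices (8): [v_0,v_1,v_3], [v_0,v_1,v_4], [v_0,v_2,v_3], [v_0,v_2,v_4], [v_1,v_3,v_5], [v_1,v_4,v_5], [v_2,v_3,v_5], [v_2,v_4,v_5]

Hence C_0 ≅ Z^6, C_1 ≅ Z^12, C_2 ≅ Z^8.

The boundary map ∂_1: C_1 → C_0 is given by ∂[p,q] = [q] − [p]. For instance
  ∂[v_4,v_5] = [v_5] − [v_4].
The 6×12 boundary matrix has rank 5 and Smith normal form diag(1,1,1,1,1).

∂_2: C_2 → C_1 maps a triangle to the signed sum of its edges. For instance
  ∂[v_1,v_3,v_5] = [v_3,v_5] − [v_1,v_5] + [v_1,v_3],
  ∂[v_0,v_1,v_4] = [v_1,v_4] − [v_0,v_4] + [v_0,v_1].
As a 12×8 matrix over Z this has rank 7, with invariant factors (1,1,1,1,1,1,1).

Reading off H_k = ker ∂_k / im ∂_{k+1}:

  H_2: rank ker ∂_2 − rank ∂_3 = (8 − 7) − 0 = 1, and there is no ∂_3, so H_2 = Z.

(K is a triangulation of the 2-sphere S^2.)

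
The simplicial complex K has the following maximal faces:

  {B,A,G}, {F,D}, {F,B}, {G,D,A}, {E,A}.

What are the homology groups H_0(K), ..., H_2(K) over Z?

We work with the vertex ordering A < B < D < E < F < G. The simplices of K, each written with vertices in increasing order, are:

  0-simplices (6): A, B, D, E, F, G
  1-simplices (8): AB, AD, AE, AG, BF, BG, DF, DG
  2-simplices (2): ABG, ADG

so the chain groups are C_0 ≅ Z^6, C_1 ≅ Z^8, C_2 ≅ Z^2.

Boundary ∂_1: C_1 → C_0 sends each edge [p,q] (with p < q) to q − p. For instance
  ∂AE = E − A.
As a 6×8 matrix over Z this has rank 5, with invariant factors (1,1,1,1,1).

Boundary ∂_2: C_2 → C_1 maps a triangle to the signed sum of its edges. For instance
  ∂ADG = DG − AG + AD,
  ∂ABG = BG − AG + AB.
As a 8×2 matrix over Z this has rank 2, with invariant factors (1,1).

Reading off H_k = ker ∂_k / im ∂_{k+1}:

  H_0: rank C_0 − rank ∂_1 = 6 − 5 = 1, and the invariant factors of ∂_1 are all 1, so H_0 = Z.
  H_1: rank ker ∂_1 − rank ∂_2 = (8 − 5) − 2 = 1, and the invariant factors of ∂_2 are all 1, so H_1 = Z.
  H_2: rank ker ∂_2 − rank ∂_3 = (2 − 2) − 0 = 0, and there is no ∂_3, so H_2 = 0.

As a check, the Euler characteristic is 6 − 8 + 2 = 0, which agrees with 1 − 1 + 0 = 0.

H_0 ≅ Z,  H_1 ≅ Z,  H_2 = 0.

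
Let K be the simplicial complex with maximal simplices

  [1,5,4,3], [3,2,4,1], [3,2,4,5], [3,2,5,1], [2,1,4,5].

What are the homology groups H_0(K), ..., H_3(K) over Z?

Order the vertices as 1 < 2 < 3 < 4 < 5. Listing each simplex with vertices in this order, K has dimension 3 with simplices:

  0-simplices (5): [1], [2], [3], [4], [5]
  1-simplices (10): [1,2], [1,3], [1,4], [1,5], [2,3], [2,4], [2,5], [3,4], [3,5], [4,5]
  2-simplices (10): [1,2,3], [1,2,4], [1,2,5], [1,3,4], [1,3,5], [1,4,5], [2,3,4], [2,3,5], [2,4,5], [3,4,5]
  3-simplices (5): [1,2,3,4], [1,2,3,5], [1,2,4,5], [1,3,4,5], [2,3,4,5]

so the chain groups are C_0 ≅ Z^5, C_1 ≅ Z^10, C_2 ≅ Z^10, C_3 ≅ Z^5.

Boundary ∂_1: C_1 → C_0 is given by ∂[p,q] = [q] − [p].
The resulting 5×10 matrix has rank 4, and its Smith normal form has invariant factors (1,1,1,1).

Boundary ∂_2: C_2 → C_1 maps a triangle to the signed sum of its edges. For instance
  ∂[1,2,5] = [2,5] − [1,5] + [1,2],
  ∂[2,3,5] = [3,5] − [2,5] + [2,3].
This gives a 10×10 integer matrix of rank 6; reducing to Smith normal form yields diagonal entries (1,1,1,1,1,1).

Boundary ∂_3: C_3 → C_2 sends each 3-simplex σ to the alternating sum Σ_i (−1)^i (σ with its i-th vertex removed). For instance
  ∂[2,3,4,5] = [3,4,5] − [2,4,5] + [2,3,5] − [2,3,4],
  ∂[1,2,3,5] = [2,3,5] − [1,3,5] + [1,2,5] − [1,2,3].
This gives a 10×5 integer matrix of rank 4; reducing to Smith normal form yields diagonal entries (1,1,1,1).

Now H_k = ker ∂_k / im ∂_{k+1}, so:

  H_0: rank C_0 − rank ∂_1 = 5 − 4 = 1, and the invariant factors of ∂_1 are all 1, so H_0 ≅ Z.
  H_1: rank ker ∂_1 − rank ∂_2 = (10 − 4) − 6 = 0, and the invariant factors of ∂_2 are all 1, so H_1 ≅ 0.
  H_2: rank ker ∂_2 − rank ∂_3 = (10 − 6) − 4 = 0, and the invariant factors of ∂_3 are all 1, so H_2 ≅ 0.
  H_3: rank ker ∂_3 − rank ∂_4 = (5 − 4) − 0 = 1, and there is no ∂_4, so H_3 ≅ Z.

(K is a triangulation of the 3-sphere S^3.)

H_0 = Z,  H_1 = 0,  H_2 = 0,  H_3 = Z.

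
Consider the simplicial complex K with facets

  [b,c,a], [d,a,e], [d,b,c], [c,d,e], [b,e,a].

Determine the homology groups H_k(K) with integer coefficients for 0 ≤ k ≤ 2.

H_0 ≅ Z,  H_1 ≅ Z,  H_2 = 0.

Order the vertices as a < b < c < d < e. Listing each simplex with vertices in this order, K has dimension 2 with simplices:

  0-simplices (5): a, b, c, d, e
  1-simplices (10): ab, ac, ad, ae, bc, bd, be, cd, ce, de
  2-simplices (5): abc, abe, ade, bcd, cde

giving chain groups C_0 ≅ Z^5, C_1 ≅ Z^10, C_2 ≅ Z^5.

Boundary ∂_1: C_1 → C_0 sends each edge [p,q] (with p < q) to q − p. For instance
  ∂ab = b − a.
The resulting 5×10 matrix has rank 4, and its Smith normal form has invariant factors (1,1,1,1).

The boundary map ∂_2: C_2 → C_1 maps a triangle to the signed sum of its edges. For instance
  ∂abe = be − ae + ab,
  ∂ade = de − ae + ad.
The resulting 10×5 matrix has rank 5, and its Smith normal form has invariant factors (1,1,1,1,1).

Now H_k = ker ∂_k / im ∂_{k+1}, so:

  H_0: rank C_0 − rank ∂_1 = 5 − 4 = 1, and the invariant factors of ∂_1 are all 1, so H_0 ≅ Z.
  H_1: rank ker ∂_1 − rank ∂_2 = (10 − 4) − 5 = 1, and the invariant factors of ∂_2 are all 1, so H_1 ≅ Z.
  H_2: rank ker ∂_2 − rank ∂_3 = (5 − 5) − 0 = 0, and there is no ∂_3, so H_2 ≅ 0.

As a check, the Euler characteristic is 5 − 10 + 5 = 0, which agrees with 1 − 1 + 0 = 0.
(K is a triangulation of the Möbius band.)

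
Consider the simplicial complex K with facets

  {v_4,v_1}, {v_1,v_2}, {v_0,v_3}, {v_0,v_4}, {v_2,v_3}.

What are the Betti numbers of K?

b_0 = 1, b_1 = 1.

We work with the vertex ordering v_0 < v_1 < v_2 < v_3 < v_4. The simplices of K, each written with vertices in increasing order, are:

  0-simplices (5): [v_0], [v_1], [v_2], [v_3], [v_4]
  1-simplices (5): [v_0,v_3], [v_0,v_4], [v_1,v_2], [v_1,v_4], [v_2,v_3]

Hence C_0 ≅ Z^5, C_1 ≅ Z^5.

The boundary map ∂_1: C_1 → C_0 maps an edge to its endpoints' difference, ∂[p,q] = q − p. For instance
  ∂[v_0,v_4] = [v_4] − [v_0].
The resulting 5×5 matrix has rank 4, and its Smith normal form has invariant factors (1,1,1,1).

From H_k ≅ ker(∂_k) / im(∂_{k+1}) we obtain:

  H_0: rank C_0 − rank ∂_1 = 5 − 4 = 1, and the invariant factors of ∂_1 are all 1, so H_0 ≅ Z.
  H_1: rank ker ∂_1 − rank ∂_2 = (5 − 4) − 0 = 1, and there is no ∂_2, so H_1 ≅ Z.

As a check, the Euler characteristic is 5 − 5 = 0, which agrees with 1 − 1 = 0.

Hence the Betti numbers are b_0 = 1, b_1 = 1.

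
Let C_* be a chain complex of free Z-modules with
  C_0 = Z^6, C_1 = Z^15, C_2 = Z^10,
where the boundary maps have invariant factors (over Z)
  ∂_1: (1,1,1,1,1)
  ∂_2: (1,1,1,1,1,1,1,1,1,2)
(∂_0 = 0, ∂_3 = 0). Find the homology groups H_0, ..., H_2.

H_0 = Z,  H_1 = Z/2Z,  H_2 = 0.

H_0: b_0 = 6 − 0 − 5 = 1; torsion from ∂_1 factors > 1: none. So H_0 = Z.
H_1: b_1 = 15 − 5 − 10 = 0; torsion from ∂_2 factors > 1: [2]. So H_1 = Z/2Z.
H_2: b_2 = 10 − 10 − 0 = 0; torsion from ∂_3 factors > 1: none. So H_2 = 0.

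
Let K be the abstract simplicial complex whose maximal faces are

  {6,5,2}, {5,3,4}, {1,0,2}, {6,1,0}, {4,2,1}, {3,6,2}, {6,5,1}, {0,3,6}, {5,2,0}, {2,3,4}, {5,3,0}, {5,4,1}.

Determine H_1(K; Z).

H_1 = Z/2.

Fix the vertex order 0 < 1 < 2 < 3 < 4 < 5 < 6 and write every simplex with vertices in increasing order. Then dim K = 2 and the simplices of K are:

  0-simplices (7): [0], [1], [2], [3], [4], [5], [6]
  1-simplices (18): [0,1], [0,2], [0,3], [0,5], [0,6], [1,2], [1,4], [1,5], [1,6], [2,3], [2,4], [2,5], [2,6], [3,4], [3,5], [3,6], [4,5], [5,6]
  2-simplices (12): [0,1,2], [0,1,6], [0,2,5], [0,3,5], [0,3,6], [1,2,4], [1,4,5], [1,5,6], [2,3,4], [2,3,6], [2,5,6], [3,4,5]

Hence C_0 ≅ Z^7, C_1 ≅ Z^18, C_2 ≅ Z^12.

The boundary map ∂_1: C_1 → C_0 is given by ∂[p,q] = [q] − [p]. For instance
  ∂[1,6] = [6] − [1].
This gives a 7×18 integer matrix of rank 6; reducing to Smith normal form yields diagonal entries (1,1,1,1,1,1).

The boundary map ∂_2: C_2 → C_1 maps a triangle to the signed sum of its edges. For instance
  ∂[3,4,5] = [4,5] − [3,5] + [3,4],
  ∂[2,5,6] = [5,6] − [2,6] + [2,5].
The resulting 18×12 matrix has rank 12, and its Smith normal form has invariant factors (1,1,1,1,1,1,1,1,1,1,1,2).

Reading off H_k = ker ∂_k / im ∂_{k+1}:

  H_1: rank ker ∂_1 − rank ∂_2 = (18 − 6) − 12 = 0, and ∂_2 has invariant factor 2 > 1, so H_1 ≅ Z/2.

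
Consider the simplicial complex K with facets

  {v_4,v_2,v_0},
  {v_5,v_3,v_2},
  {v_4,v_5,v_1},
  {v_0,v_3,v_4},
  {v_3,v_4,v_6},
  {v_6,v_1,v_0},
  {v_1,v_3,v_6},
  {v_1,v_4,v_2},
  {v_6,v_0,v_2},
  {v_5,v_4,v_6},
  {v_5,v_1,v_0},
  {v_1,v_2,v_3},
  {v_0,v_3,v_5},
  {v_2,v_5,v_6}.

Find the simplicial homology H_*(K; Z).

H_0 = Z,  H_1 = Z^2,  H_2 = Z.

K has 7 vertices, 21 edges, 14 triangles.
rank ∂_0 = 0, rank ∂_1 = 6 ⇒ b_0 = 7 − 0 − 6 = 1; all invariant factors of ∂_1 are 1 so no torsion. So H_0 ≅ Z.
rank ∂_1 = 6, rank ∂_2 = 13 ⇒ b_1 = 21 − 6 − 13 = 2; all invariant factors of ∂_2 are 1 so no torsion. So H_1 ≅ Z^2.
rank ∂_2 = 13, rank ∂_3 = 0 ⇒ b_2 = 14 − 13 − 0 = 1. So H_2 ≅ Z.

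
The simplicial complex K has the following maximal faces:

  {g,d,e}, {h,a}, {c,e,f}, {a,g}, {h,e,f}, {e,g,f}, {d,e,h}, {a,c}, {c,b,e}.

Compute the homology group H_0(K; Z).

Order the vertices as a < b < c < d < e < f < g < h. Listing each simplex with vertices in this order, K has dimension 2 with simplices:

  0-simplices (8): a, b, c, d, e, f, g, h
  1-simplices (15): ac, ag, ah, bc, be, ce, cf, de, dg, dh, ef, eg, eh, fg, fh
  2-simplices (6): bce, cef, deg, deh, efg, efh

giving chain groups C_0 ≅ Z^8, C_1 ≅ Z^15, C_2 ≅ Z^6.

Boundary ∂_1: C_1 → C_0 is given by ∂[p,q] = [q] − [p]. For instance
  ∂cf = f − c.
The resulting 8×15 matrix has rank 7, and its Smith normal form has invariant factors (1,1,1,1,1,1,1).

The boundary map ∂_2: C_2 → C_1 acts by ∂[p,q,r] = [q,r] − [p,r] + [p,q]. For instance
  ∂efh = fh − eh + ef,
  ∂bce = ce − be + bc.
This gives a 15×6 integer matrix of rank 6; reducing to Smith normal form yields diagonal entries (1,1,1,1,1,1).

Reading off H_k = ker ∂_k / im ∂_{k+1}:

  H_0: rank C_0 − rank ∂_1 = 8 − 7 = 1, and the invariant factors of ∂_1 are all 1, so H_0 ≅ Z.

H_0 = Z.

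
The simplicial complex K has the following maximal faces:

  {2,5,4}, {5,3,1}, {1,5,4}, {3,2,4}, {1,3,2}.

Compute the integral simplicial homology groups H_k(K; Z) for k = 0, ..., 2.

H_0 ≅ Z,  H_1 ≅ Z,  H_2 = 0.

Fix the vertex order 1 < 2 < 3 < 4 < 5 and write every simplex with vertices in increasing order. Then dim K = 2 and the simplices of K are:

  0-simplices (5): [1], [2], [3], [4], [5]
  1-simplices (10): [1,2], [1,3], [1,4], [1,5], [2,3], [2,4], [2,5], [3,4], [3,5], [4,5]
  2-simplices (5): [1,2,3], [1,3,5], [1,4,5], [2,3,4], [2,4,5]

so the chain groups are C_0 ≅ Z^5, C_1 ≅ Z^10, C_2 ≅ Z^5.

Boundary ∂_1: C_1 → C_0 sends each edge [p,q] (with p < q) to q − p. For instance
  ∂[2,5] = [5] − [2].
As a 5×10 matrix over Z this has rank 4, with invariant factors (1,1,1,1).

∂_2: C_2 → C_1 sends each 2-simplex [p,q,r] to [q,r] − [p,r] + [p,q]. For instance
  ∂[2,3,4] = [3,4] − [2,4] + [2,3],
  ∂[1,4,5] = [4,5] − [1,5] + [1,4].
As a 10×5 matrix over Z this has rank 5, with invariant factors (1,1,1,1,1).

Reading off H_k = ker ∂_k / im ∂_{k+1}:

  H_0: rank C_0 − rank ∂_1 = 5 − 4 = 1, and the invariant factors of ∂_1 are all 1, so H_0 ≅ Z.
  H_1: rank ker ∂_1 − rank ∂_2 = (10 − 4) − 5 = 1, and the invariant factors of ∂_2 are all 1, so H_1 ≅ Z.
  H_2: rank ker ∂_2 − rank ∂_3 = (5 − 5) − 0 = 0, and there is no ∂_3, so H_2 ≅ 0.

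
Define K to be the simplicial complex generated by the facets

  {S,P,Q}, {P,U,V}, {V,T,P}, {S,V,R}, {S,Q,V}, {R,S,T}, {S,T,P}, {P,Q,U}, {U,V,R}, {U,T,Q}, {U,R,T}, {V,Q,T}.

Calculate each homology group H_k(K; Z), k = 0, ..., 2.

H_0 = Z,  H_1 = Z/2,  H_2 = 0.

K has 7 vertices, 18 edges, 12 triangles.
rank ∂_0 = 0, rank ∂_1 = 6 ⇒ b_0 = 7 − 0 − 6 = 1; all invariant factors of ∂_1 are 1 so no torsion. So H_0 = Z.
rank ∂_1 = 6, rank ∂_2 = 12 ⇒ b_1 = 18 − 6 − 12 = 0; ∂_2 has invariant factor(s) [2] giving torsion. So H_1 = Z/2.
rank ∂_2 = 12, rank ∂_3 = 0 ⇒ b_2 = 12 − 12 − 0 = 0. So H_2 = 0.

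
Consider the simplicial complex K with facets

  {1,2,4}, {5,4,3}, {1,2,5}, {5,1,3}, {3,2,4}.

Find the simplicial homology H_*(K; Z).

H_0 = Z,  H_1 = Z,  H_2 = 0.

Order the vertices as 1 < 2 < 3 < 4 < 5. Listing each simplex with vertices in this order, K has dimension 2 with simplices:

  0-simplices (5): [1], [2], [3], [4], [5]
  1-simplices (10): [1,2], [1,3], [1,4], [1,5], [2,3], [2,4], [2,5], [3,4], [3,5], [4,5]
  2-simplices (5): [1,2,4], [1,2,5], [1,3,5], [2,3,4], [3,4,5]

giving chain groups C_0 ≅ Z^5, C_1 ≅ Z^10, C_2 ≅ Z^5.

∂_1: C_1 → C_0 sends each edge [p,q] (with p < q) to q − p. For instance
  ∂[4,5] = [5] − [4].
This gives a 5×10 integer matrix of rank 4; reducing to Smith normal form yields diagonal entries (1,1,1,1).

The boundary map ∂_2: C_2 → C_1 sends each 2-simplex [p,q,r] to [q,r] − [p,r] + [p,q]. For instance
  ∂[1,2,5] = [2,5] − [1,5] + [1,2],
  ∂[2,3,4] = [3,4] − [2,4] + [2,3].
The 10×5 boundary matrix has rank 5 and Smith normal form diag(1,1,1,1,1).

Computing H_k = (kernel of ∂_k) / (image of ∂_{k+1}):

  H_0: rank C_0 − rank ∂_1 = 5 − 4 = 1, and the invariant factors of ∂_1 are all 1, so H_0 ≅ Z.
  H_1: rank ker ∂_1 − rank ∂_2 = (10 − 4) − 5 = 1, and the invariant factors of ∂_2 are all 1, so H_1 ≅ Z.
  H_2: rank ker ∂_2 − rank ∂_3 = (5 − 5) − 0 = 0, and there is no ∂_3, so H_2 ≅ 0.

As a check, the Euler characteristic is 5 − 10 + 5 = 0, which agrees with 1 − 1 + 0 = 0.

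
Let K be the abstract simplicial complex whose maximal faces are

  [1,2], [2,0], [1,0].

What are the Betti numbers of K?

b_0 = 1, b_1 = 1.

Fix the vertex order 0 < 1 < 2 and write every simplex with vertices in increasing order. Then dim K = 1 and the simplices of K are:

  0-simplices (3): [0], [1], [2]
  1-simplices (3): [0,1], [0,2], [1,2]

Hence C_0 ≅ Z^3, C_1 ≅ Z^3.

The boundary map ∂_1: C_1 → C_0 maps an edge to its endpoints' difference, ∂[p,q] = q − p.
As a 3×3 matrix over Z this has rank 2, with invariant factors (1,1).

Now H_k = ker ∂_k / im ∂_{k+1}, so:

  H_0: rank C_0 − rank ∂_1 = 3 − 2 = 1, and the invariant factors of ∂_1 are all 1, so H_0 ≅ Z.
  H_1: rank ker ∂_1 − rank ∂_2 = (3 − 2) − 0 = 1, and there is no ∂_2, so H_1 ≅ Z.

Hence the Betti numbers are b_0 = 1, b_1 = 1.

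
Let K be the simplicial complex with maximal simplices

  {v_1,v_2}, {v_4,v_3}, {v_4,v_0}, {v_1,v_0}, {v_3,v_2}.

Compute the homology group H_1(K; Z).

Fix the vertex order v_0 < v_1 < v_2 < v_3 < v_4 and write every simplex with vertices in increasing order. Then dim K = 1 and the simplices of K are:

  0-simplices (5): [v_0], [v_1], [v_2], [v_3], [v_4]
  1-simplices (5): [v_0,v_1], [v_0,v_4], [v_1,v_2], [v_2,v_3], [v_3,v_4]

Hence C_0 ≅ Z^5, C_1 ≅ Z^5.

The boundary map ∂_1: C_1 → C_0 sends each edge [p,q] (with p < q) to q − p. For instance
  ∂[v_3,v_4] = [v_4] − [v_3].
The 5×5 boundary matrix has rank 4 and Smith normal form diag(1,1,1,1).

Now H_k = ker ∂_k / im ∂_{k+1}, so:

  H_1: rank ker ∂_1 − rank ∂_2 = (5 − 4) − 0 = 1, and there is no ∂_2, so H_1 = Z.

H_1 ≅ Z.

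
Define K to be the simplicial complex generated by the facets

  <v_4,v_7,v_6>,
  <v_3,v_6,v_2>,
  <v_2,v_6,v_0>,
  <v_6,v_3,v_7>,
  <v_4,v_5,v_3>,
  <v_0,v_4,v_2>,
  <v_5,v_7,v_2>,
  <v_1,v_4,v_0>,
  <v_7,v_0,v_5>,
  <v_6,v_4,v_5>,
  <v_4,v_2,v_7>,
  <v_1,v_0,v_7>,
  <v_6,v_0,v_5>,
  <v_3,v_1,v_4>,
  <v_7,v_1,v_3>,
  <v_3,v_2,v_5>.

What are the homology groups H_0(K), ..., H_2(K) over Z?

H_0 = Z,  H_1 = Z^2,  H_2 = Z.

We work with the vertex ordering v_0 < v_1 < v_2 < v_3 < v_4 < v_5 < v_6 < v_7. The simplices of K, each written with vertices in increasing order, are:

  0-simplices (8): [v_0], [v_1], [v_2], [v_3], [v_4], [v_5], [v_6], [v_7]
  1-simplices (24): (24 of them)
  2-simplices (16): (16 of them)

Hence C_0 ≅ Z^8, C_1 ≅ Z^24, C_2 ≅ Z^16.

Boundary ∂_1: C_1 → C_0 sends each edge [p,q] (with p < q) to q − p.
This gives a 8×24 integer matrix of rank 7; reducing to Smith normal form yields diagonal entries (1,1,1,1,1,1,1).

Boundary ∂_2: C_2 → C_1 sends each 2-simplex [p,q,r] to [q,r] − [p,r] + [p,q]. For instance
  ∂[v_3,v_4,v_5] = [v_4,v_5] − [v_3,v_5] + [v_3,v_4],
  ∂[v_2,v_3,v_6] = [v_3,v_6] − [v_2,v_6] + [v_2,v_3].
As a 24×16 matrix over Z this has rank 15, with invariant factors (1,1,1,1,1,1,1,1,1,1,1,1,1,1,1).

Computing H_k = (kernel of ∂_k) / (image of ∂_{k+1}):

  H_0: rank C_0 − rank ∂_1 = 8 − 7 = 1, and the invariant factors of ∂_1 are all 1, so H_0 = Z.
  H_1: rank ker ∂_1 − rank ∂_2 = (24 − 7) − 15 = 2, and the invariant factors of ∂_2 are all 1, so H_1 = Z^2.
  H_2: rank ker ∂_2 − rank ∂_3 = (16 − 15) − 0 = 1, and there is no ∂_3, so H_2 = Z.

As a check, the Euler characteristic is 8 − 24 + 16 = 0, which agrees with 1 − 2 + 1 = 0.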